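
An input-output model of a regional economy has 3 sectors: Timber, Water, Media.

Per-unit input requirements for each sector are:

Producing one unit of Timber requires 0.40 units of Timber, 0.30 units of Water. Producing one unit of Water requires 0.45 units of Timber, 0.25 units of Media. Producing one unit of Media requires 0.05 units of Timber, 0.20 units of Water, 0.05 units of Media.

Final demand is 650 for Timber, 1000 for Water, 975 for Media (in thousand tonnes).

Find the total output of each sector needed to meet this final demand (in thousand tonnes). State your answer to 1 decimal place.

x_1 = 2846.8, x_2 = 2173.7, x_3 = 1598.3

I − A =
  [   0.60    -0.45    -0.05]
  [  -0.30     1.00    -0.20]
  [   0.00    -0.25     0.95]
Cofactors of I−A, C_ij = (−1)^(i+j)·(minor ij) (rows/columns in the sector order above):
  C_11 = (1.00)(0.95) − (-0.20)(-0.25) = 0.9000
  C_12 = −[(-0.30)(0.95) − (-0.20)(0.00)] = 0.2850
  C_13 = (-0.30)(-0.25) − (1.00)(0.00) = 0.0750
  C_21 = −[(-0.45)(0.95) − (-0.05)(-0.25)] = 0.4400
  C_22 = (0.60)(0.95) − (-0.05)(0.00) = 0.5700
  C_23 = −[(0.60)(-0.25) − (-0.45)(0.00)] = 0.1500
  C_31 = (-0.45)(-0.20) − (-0.05)(1.00) = 0.1400
  C_32 = −[(0.60)(-0.20) − (-0.05)(-0.30)] = 0.1350
  C_33 = (0.60)(1.00) − (-0.45)(-0.30) = 0.4650
det(I−A) = Σ_j (I−A)_1j·C_1j = (0.60)(0.9000) + (-0.45)(0.2850) + (-0.05)(0.0750) = 0.4080
adj(I−A) = Cᵀ =
  [ 0.9000   0.4400   0.1400]
  [ 0.2850   0.5700   0.1350]
  [ 0.0750   0.1500   0.4650]
(I − A)⁻¹ = adj(I−A) / det(I−A) ≈
  [   2.2059     1.0784     0.3431]
  [   0.6985     1.3971     0.3309]
  [   0.1838     0.3676     1.1397]
x = (I − A)⁻¹ d = adj(I−A)·d / det(I−A), with det(I−A) = 0.4080:
  x_1 = (0.9000·650 + 0.4400·1000 + 0.1400·975) / 0.4080 = 1161.50 / 0.4080 ≈ 2846.8
  x_2 = (0.2850·650 + 0.5700·1000 + 0.1350·975) / 0.4080 = 886.875 / 0.4080 ≈ 2173.7
  x_3 = (0.0750·650 + 0.1500·1000 + 0.4650·975) / 0.4080 = 652.125 / 0.4080 ≈ 1598.3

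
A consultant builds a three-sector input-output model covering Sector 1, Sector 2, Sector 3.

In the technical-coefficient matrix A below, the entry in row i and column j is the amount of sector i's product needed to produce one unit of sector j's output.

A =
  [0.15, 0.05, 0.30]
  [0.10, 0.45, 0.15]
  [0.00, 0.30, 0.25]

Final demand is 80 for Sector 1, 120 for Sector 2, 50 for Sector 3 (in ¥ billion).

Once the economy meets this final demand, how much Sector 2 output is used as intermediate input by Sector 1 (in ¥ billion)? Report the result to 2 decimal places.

z_21 = 17.80

I − A =
  [   0.85    -0.05    -0.30]
  [  -0.10     0.55    -0.15]
  [   0.00    -0.30     0.75]
Cofactors of I−A, C_ij = (−1)^(i+j)·(minor ij) (rows/columns in the sector order above):
  C_11 = (0.55)(0.75) − (-0.15)(-0.30) = 0.3675
  C_12 = −[(-0.10)(0.75) − (-0.15)(0.00)] = 0.0750
  C_13 = (-0.10)(-0.30) − (0.55)(0.00) = 0.0300
  C_21 = −[(-0.05)(0.75) − (-0.30)(-0.30)] = 0.1275
  C_22 = (0.85)(0.75) − (-0.30)(0.00) = 0.6375
  C_23 = −[(0.85)(-0.30) − (-0.05)(0.00)] = 0.2550
  C_31 = (-0.05)(-0.15) − (-0.30)(0.55) = 0.1725
  C_32 = −[(0.85)(-0.15) − (-0.30)(-0.10)] = 0.1575
  C_33 = (0.85)(0.55) − (-0.05)(-0.10) = 0.4625
det(I−A) = Σ_j (I−A)_1j·C_1j = (0.85)(0.3675) + (-0.05)(0.0750) + (-0.30)(0.0300) = 0.299625
adj(I−A) = Cᵀ =
  [ 0.3675   0.1275   0.1725]
  [ 0.0750   0.6375   0.1575]
  [ 0.0300   0.2550   0.4625]
(I − A)⁻¹ = adj(I−A) / det(I−A) ≈
  [   1.2265     0.4255     0.5757]
  [   0.2503     2.1277     0.5257]
  [   0.1001     0.8511     1.5436]
First solve x = (I − A)⁻¹ d = adj(I−A)·d / det(I−A); in particular x_1 = (0.3675·80 + 0.1275·120 + 0.1725·50) / 0.299625 = 53.325 / 0.299625 ≈ 177.9725.
Intermediate flow from 2 to 1: z_21 = a_21 · x_1 = 0.10 × 53.325 / 0.299625 = 5.3325 / 0.299625 ≈ 17.80.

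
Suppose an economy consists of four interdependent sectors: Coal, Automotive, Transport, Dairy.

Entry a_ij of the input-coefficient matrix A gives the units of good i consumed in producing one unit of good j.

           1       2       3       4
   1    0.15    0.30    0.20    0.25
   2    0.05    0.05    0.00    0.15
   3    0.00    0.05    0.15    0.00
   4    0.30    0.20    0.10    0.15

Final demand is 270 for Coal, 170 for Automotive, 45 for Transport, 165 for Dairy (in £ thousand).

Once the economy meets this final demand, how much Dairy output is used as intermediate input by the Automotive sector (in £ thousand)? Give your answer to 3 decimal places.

z_42 = 56.695

I − A =
  [   0.85    -0.30    -0.20    -0.25]
  [  -0.05     0.95     0.00    -0.15]
  [   0.00    -0.05     0.85     0.00]
  [  -0.30    -0.20    -0.10     0.85]
Compute the cofactors C_ij = (−1)^(i+j)·(3×3 minor ij) of I−A; the adjugate is their transpose:
adj(I−A) = Cᵀ =
  [ 0.660125   0.269000   0.183750   0.241625]
  [ 0.074375   0.550375   0.031500   0.119000]
  [ 0.004375   0.032375   0.560875   0.007000]
  [ 0.251000   0.228250   0.138250   0.673125]
det(I−A) = Σ_j (I−A)_1j·C_1j = (0.85)(0.660125) + (-0.30)(0.074375) + (-0.20)(0.004375) + (-0.25)(0.251000) = 0.47516875
(I − A)⁻¹ = adj(I−A) / det(I−A) ≈
  [   1.3892     0.5661     0.3867     0.5085]
  [   0.1565     1.1583     0.0663     0.2504]
  [   0.0092     0.0681     1.1804     0.0147]
  [   0.5282     0.4804     0.2909     1.4166]
First solve x = (I − A)⁻¹ d = adj(I−A)·d / det(I−A); in particular x_2 = (0.074375·270 + 0.550375·170 + 0.031500·45 + 0.119000·165) / 0.47516875 = 134.6975 / 0.47516875 ≈ 283.47298.
Intermediate flow from 4 to 2: z_42 = a_42 · x_2 = 0.20 × 134.6975 / 0.47516875 = 26.9395 / 0.47516875 ≈ 56.695.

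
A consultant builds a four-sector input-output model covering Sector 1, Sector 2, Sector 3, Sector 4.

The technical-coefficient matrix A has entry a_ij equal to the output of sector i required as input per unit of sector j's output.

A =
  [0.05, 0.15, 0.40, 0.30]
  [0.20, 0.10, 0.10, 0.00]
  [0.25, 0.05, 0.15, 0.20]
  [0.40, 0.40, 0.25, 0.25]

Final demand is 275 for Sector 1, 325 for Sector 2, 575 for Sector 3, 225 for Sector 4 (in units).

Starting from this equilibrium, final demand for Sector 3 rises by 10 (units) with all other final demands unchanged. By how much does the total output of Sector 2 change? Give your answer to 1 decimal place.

I − A =
  [   0.95    -0.15    -0.40    -0.30]
  [  -0.20     0.90    -0.10     0.00]
  [  -0.25    -0.05     0.85    -0.20]
  [  -0.40    -0.40    -0.25     0.75]
Compute the cofactors C_ij = (−1)^(i+j)·(3×3 minor ij) of I−A; the adjugate is their transpose:
adj(I−A) = Cᵀ =
  [ 0.517000   0.240875   0.360750   0.303000]
  [ 0.144250   0.330375   0.134250   0.093500]
  [ 0.264250   0.175750   0.486750   0.235500]
  [ 0.440750   0.363250   0.426250   0.598750]
det(I−A) = Σ_j (I−A)_1j·C_1j = (0.95)(0.517000) + (-0.15)(0.144250) + (-0.40)(0.264250) + (-0.30)(0.440750) = 0.2315875
(I − A)⁻¹ = adj(I−A) / det(I−A) ≈
  [   2.2324     1.0401     1.5577     1.3084]
  [   0.6229     1.4266     0.5797     0.4037]
  [   1.1410     0.7589     2.1018     1.0169]
  [   1.9032     1.5685     1.8406     2.5854]
Δx = (I − A)⁻¹ Δd with Δd having +10 in the Sector 3 component and 0 elsewhere.
So Δx_2 = L_23 · (+10), where L_23 = adj(I−A)_23 / det(I−A) = 0.134250 / 0.2315875.
Δx_2 = 0.134250 × (+10) / 0.2315875 = 1.3425 / 0.2315875 ≈ 5.8.

Δx_2 = 5.8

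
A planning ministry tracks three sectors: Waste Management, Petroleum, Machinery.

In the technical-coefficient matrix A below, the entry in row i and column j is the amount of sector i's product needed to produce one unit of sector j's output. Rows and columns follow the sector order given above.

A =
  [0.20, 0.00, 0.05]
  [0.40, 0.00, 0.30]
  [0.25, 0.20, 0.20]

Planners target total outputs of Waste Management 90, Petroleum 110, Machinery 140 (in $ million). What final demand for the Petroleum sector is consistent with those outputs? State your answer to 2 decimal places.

d_2 = 32.00

I − A =
  [   0.80     0.00    -0.05]
  [  -0.40     1.00    -0.30]
  [  -0.25    -0.20     0.80]
d = (I − A) x:
  d_1 = (+0.80)·90 + (+0.00)·110 + (-0.05)·140 = 65.00
  d_2 = (-0.40)·90 + (+1.00)·110 + (-0.30)·140 = 32.00
  d_3 = (-0.25)·90 + (-0.20)·110 + (+0.80)·140 = 67.50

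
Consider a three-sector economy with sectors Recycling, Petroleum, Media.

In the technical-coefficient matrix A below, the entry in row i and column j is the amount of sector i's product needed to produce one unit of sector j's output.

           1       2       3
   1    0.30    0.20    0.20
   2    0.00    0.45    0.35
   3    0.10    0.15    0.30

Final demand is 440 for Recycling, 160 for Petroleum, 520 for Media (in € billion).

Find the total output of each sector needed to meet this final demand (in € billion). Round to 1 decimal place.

I − A =
  [   0.70    -0.20    -0.20]
  [   0.00     0.55    -0.35]
  [  -0.10    -0.15     0.70]
Cofactors of I−A, C_ij = (−1)^(i+j)·(minor ij) (rows/columns in the sector order above):
  C_11 = (0.55)(0.70) − (-0.35)(-0.15) = 0.3325
  C_12 = −[(0.00)(0.70) − (-0.35)(-0.10)] = 0.0350
  C_13 = (0.00)(-0.15) − (0.55)(-0.10) = 0.0550
  C_21 = −[(-0.20)(0.70) − (-0.20)(-0.15)] = 0.1700
  C_22 = (0.70)(0.70) − (-0.20)(-0.10) = 0.4700
  C_23 = −[(0.70)(-0.15) − (-0.20)(-0.10)] = 0.1250
  C_31 = (-0.20)(-0.35) − (-0.20)(0.55) = 0.1800
  C_32 = −[(0.70)(-0.35) − (-0.20)(0.00)] = 0.2450
  C_33 = (0.70)(0.55) − (-0.20)(0.00) = 0.3850
det(I−A) = Σ_j (I−A)_1j·C_1j = (0.70)(0.3325) + (-0.20)(0.0350) + (-0.20)(0.0550) = 0.21475
adj(I−A) = Cᵀ =
  [ 0.3325   0.1700   0.1800]
  [ 0.0350   0.4700   0.2450]
  [ 0.0550   0.1250   0.3850]
(I − A)⁻¹ = adj(I−A) / det(I−A) ≈
  [   1.5483     0.7916     0.8382]
  [   0.1630     2.1886     1.1409]
  [   0.2561     0.5821     1.7928]
x = (I − A)⁻¹ d = adj(I−A)·d / det(I−A), with det(I−A) = 0.21475:
  x_1 = (0.3325·440 + 0.1700·160 + 0.1800·520) / 0.21475 = 267.10 / 0.21475 ≈ 1243.8
  x_2 = (0.0350·440 + 0.4700·160 + 0.2450·520) / 0.21475 = 218.00 / 0.21475 ≈ 1015.1
  x_3 = (0.0550·440 + 0.1250·160 + 0.3850·520) / 0.21475 = 244.40 / 0.21475 ≈ 1138.1

x_1 = 1243.8, x_2 = 1015.1, x_3 = 1138.1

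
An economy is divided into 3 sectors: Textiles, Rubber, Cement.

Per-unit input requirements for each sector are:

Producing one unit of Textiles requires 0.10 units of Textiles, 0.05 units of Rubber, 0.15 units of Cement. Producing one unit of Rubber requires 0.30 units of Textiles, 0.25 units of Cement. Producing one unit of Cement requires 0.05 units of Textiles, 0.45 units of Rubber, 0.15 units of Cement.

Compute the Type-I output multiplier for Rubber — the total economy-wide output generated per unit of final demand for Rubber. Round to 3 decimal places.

I − A =
  [   0.90    -0.30    -0.05]
  [  -0.05     1.00    -0.45]
  [  -0.15    -0.25     0.85]
Cofactors of I−A, C_ij = (−1)^(i+j)·(minor ij) (rows/columns in the sector order above):
  C_11 = (1.00)(0.85) − (-0.45)(-0.25) = 0.7375
  C_12 = −[(-0.05)(0.85) − (-0.45)(-0.15)] = 0.1100
  C_13 = (-0.05)(-0.25) − (1.00)(-0.15) = 0.1625
  C_21 = −[(-0.30)(0.85) − (-0.05)(-0.25)] = 0.2675
  C_22 = (0.90)(0.85) − (-0.05)(-0.15) = 0.7575
  C_23 = −[(0.90)(-0.25) − (-0.30)(-0.15)] = 0.2700
  C_31 = (-0.30)(-0.45) − (-0.05)(1.00) = 0.1850
  C_32 = −[(0.90)(-0.45) − (-0.05)(-0.05)] = 0.4075
  C_33 = (0.90)(1.00) − (-0.30)(-0.05) = 0.8850
det(I−A) = Σ_j (I−A)_1j·C_1j = (0.90)(0.7375) + (-0.30)(0.1100) + (-0.05)(0.1625) = 0.622625
adj(I−A) = Cᵀ =
  [ 0.7375   0.2675   0.1850]
  [ 0.1100   0.7575   0.4075]
  [ 0.1625   0.2700   0.8850]
(I − A)⁻¹ = adj(I−A) / det(I−A) ≈
  [   1.1845     0.4296     0.2971]
  [   0.1767     1.2166     0.6545]
  [   0.2610     0.4336     1.4214]
The output multiplier for sector j is the column-j sum of the Leontief inverse (I − A)⁻¹ = adj(I−A) / det(I−A).
Column R of adj(I−A): (0.2675, 0.7575, 0.2700); det(I−A) = 0.622625.
m_R = (0.2675 + 0.7575 + 0.2700) / 0.622625 = 1.295 / 0.622625 ≈ 2.080.

m_R = 2.080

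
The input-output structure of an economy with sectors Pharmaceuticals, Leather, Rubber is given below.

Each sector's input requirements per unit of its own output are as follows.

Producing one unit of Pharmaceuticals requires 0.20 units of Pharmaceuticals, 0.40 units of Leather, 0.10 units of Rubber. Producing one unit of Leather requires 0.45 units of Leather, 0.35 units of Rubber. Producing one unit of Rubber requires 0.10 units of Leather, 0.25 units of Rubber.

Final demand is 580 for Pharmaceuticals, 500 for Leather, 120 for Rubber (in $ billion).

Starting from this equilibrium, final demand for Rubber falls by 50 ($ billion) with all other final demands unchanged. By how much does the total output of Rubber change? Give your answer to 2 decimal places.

I − A =
  [   0.80     0.00     0.00]
  [  -0.40     0.55    -0.10]
  [  -0.10    -0.35     0.75]
Cofactors of I−A, C_ij = (−1)^(i+j)·(minor ij) (rows/columns in the sector order above):
  C_11 = (0.55)(0.75) − (-0.10)(-0.35) = 0.3775
  C_12 = −[(-0.40)(0.75) − (-0.10)(-0.10)] = 0.3100
  C_13 = (-0.40)(-0.35) − (0.55)(-0.10) = 0.1950
  C_21 = −[(0.00)(0.75) − (0.00)(-0.35)] = 0.0000
  C_22 = (0.80)(0.75) − (0.00)(-0.10) = 0.6000
  C_23 = −[(0.80)(-0.35) − (0.00)(-0.10)] = 0.2800
  C_31 = (0.00)(-0.10) − (0.00)(0.55) = 0.0000
  C_32 = −[(0.80)(-0.10) − (0.00)(-0.40)] = 0.0800
  C_33 = (0.80)(0.55) − (0.00)(-0.40) = 0.4400
det(I−A) = Σ_j (I−A)_1j·C_1j = (0.80)(0.3775) + (0.00)(0.3100) + (0.00)(0.1950) = 0.3020
adj(I−A) = Cᵀ =
  [ 0.3775   0.0000   0.0000]
  [ 0.3100   0.6000   0.0800]
  [ 0.1950   0.2800   0.4400]
(I − A)⁻¹ = adj(I−A) / det(I−A) ≈
  [   1.2500     0.0000     0.0000]
  [   1.0265     1.9868     0.2649]
  [   0.6457     0.9272     1.4570]
Δx = (I − A)⁻¹ Δd with Δd having -50 in the Rubber component and 0 elsewhere.
So Δx_R = L_RR · (-50), where L_RR = adj(I−A)_RR / det(I−A) = 0.4400 / 0.3020.
Δx_R = 0.4400 × (-50) / 0.3020 = -22.00 / 0.3020 ≈ -72.85.

Δx_R = -72.85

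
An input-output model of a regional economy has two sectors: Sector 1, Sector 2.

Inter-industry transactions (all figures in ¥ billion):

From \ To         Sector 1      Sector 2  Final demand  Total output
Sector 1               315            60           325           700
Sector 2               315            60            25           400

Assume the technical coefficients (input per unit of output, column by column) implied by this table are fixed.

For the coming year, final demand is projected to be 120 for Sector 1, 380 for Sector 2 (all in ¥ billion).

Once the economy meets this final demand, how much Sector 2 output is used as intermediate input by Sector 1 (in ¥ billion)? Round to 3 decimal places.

Technical coefficients a_ij = z_ij / X_j:
  a_11 = 315/700 = 0.45, a_21 = 315/700 = 0.45
  a_12 = 60/400 = 0.15, a_22 = 60/400 = 0.15
I − A =
  [   0.55    -0.15]
  [  -0.45     0.85]
det(I−A) = (0.55)(0.85) − (-0.15)(-0.45) = 0.4000
adj(I−A) = [[0.85, 0.15], [0.45, 0.55]]
(I − A)⁻¹ = adj(I−A) / det(I−A) ≈
  [   2.1250     0.3750]
  [   1.1250     1.3750]
First solve x = (I − A)⁻¹ d = adj(I−A)·d / det(I−A); in particular x_1 = (0.85·120 + 0.15·380) / 0.4000 = 159.00 / 0.4000 = 397.50000.
Intermediate flow from 2 to 1: z_21 = a_21 · x_1 = 0.45 × 159.00 / 0.4000 = 71.55 / 0.4000 = 178.875.

z_21 = 178.875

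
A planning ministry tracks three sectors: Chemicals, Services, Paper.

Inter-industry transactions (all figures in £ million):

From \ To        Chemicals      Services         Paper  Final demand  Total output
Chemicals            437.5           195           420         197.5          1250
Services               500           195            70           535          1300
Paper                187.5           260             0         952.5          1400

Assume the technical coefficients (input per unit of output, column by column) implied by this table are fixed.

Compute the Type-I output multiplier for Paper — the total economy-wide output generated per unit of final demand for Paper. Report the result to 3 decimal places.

m_3 = 2.147

Technical coefficients a_ij = z_ij / X_j:
  a_11 = 437.5/1250 = 0.35, a_21 = 500/1250 = 0.40, a_31 = 187.5/1250 = 0.15
  a_12 = 195/1300 = 0.15, a_22 = 195/1300 = 0.15, a_32 = 260/1300 = 0.20
  a_13 = 420/1400 = 0.30, a_23 = 70/1400 = 0.05, a_33 = 0/1400 = 0.00
I − A =
  [   0.65    -0.15    -0.30]
  [  -0.40     0.85    -0.05]
  [  -0.15    -0.20     1.00]
Cofactors of I−A, C_ij = (−1)^(i+j)·(minor ij) (rows/columns in the sector order above):
  C_11 = (0.85)(1.00) − (-0.05)(-0.20) = 0.8400
  C_12 = −[(-0.40)(1.00) − (-0.05)(-0.15)] = 0.4075
  C_13 = (-0.40)(-0.20) − (0.85)(-0.15) = 0.2075
  C_21 = −[(-0.15)(1.00) − (-0.30)(-0.20)] = 0.2100
  C_22 = (0.65)(1.00) − (-0.30)(-0.15) = 0.6050
  C_23 = −[(0.65)(-0.20) − (-0.15)(-0.15)] = 0.1525
  C_31 = (-0.15)(-0.05) − (-0.30)(0.85) = 0.2625
  C_32 = −[(0.65)(-0.05) − (-0.30)(-0.40)] = 0.1525
  C_33 = (0.65)(0.85) − (-0.15)(-0.40) = 0.4925
det(I−A) = Σ_j (I−A)_1j·C_1j = (0.65)(0.8400) + (-0.15)(0.4075) + (-0.30)(0.2075) = 0.422625
adj(I−A) = Cᵀ =
  [ 0.8400   0.2100   0.2625]
  [ 0.4075   0.6050   0.1525]
  [ 0.2075   0.1525   0.4925]
(I − A)⁻¹ = adj(I−A) / det(I−A) ≈
  [   1.9876     0.4969     0.6211]
  [   0.9642     1.4315     0.3608]
  [   0.4910     0.3608     1.1653]
The output multiplier for sector j is the column-j sum of the Leontief inverse (I − A)⁻¹ = adj(I−A) / det(I−A).
Column 3 of adj(I−A): (0.2625, 0.1525, 0.4925); det(I−A) = 0.422625.
m_3 = (0.2625 + 0.1525 + 0.4925) / 0.422625 = 0.9075 / 0.422625 ≈ 2.147.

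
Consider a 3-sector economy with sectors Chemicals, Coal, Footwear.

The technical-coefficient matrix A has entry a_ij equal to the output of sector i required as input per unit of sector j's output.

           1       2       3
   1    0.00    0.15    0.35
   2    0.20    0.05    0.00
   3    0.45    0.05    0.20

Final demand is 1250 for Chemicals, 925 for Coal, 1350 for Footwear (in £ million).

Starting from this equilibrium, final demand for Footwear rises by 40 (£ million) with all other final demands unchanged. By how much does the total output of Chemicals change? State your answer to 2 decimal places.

I − A =
  [   1.00    -0.15    -0.35]
  [  -0.20     0.95     0.00]
  [  -0.45    -0.05     0.80]
Cofactors of I−A, C_ij = (−1)^(i+j)·(minor ij) (rows/columns in the sector order above):
  C_11 = (0.95)(0.80) − (0.00)(-0.05) = 0.7600
  C_12 = −[(-0.20)(0.80) − (0.00)(-0.45)] = 0.1600
  C_13 = (-0.20)(-0.05) − (0.95)(-0.45) = 0.4375
  C_21 = −[(-0.15)(0.80) − (-0.35)(-0.05)] = 0.1375
  C_22 = (1.00)(0.80) − (-0.35)(-0.45) = 0.6425
  C_23 = −[(1.00)(-0.05) − (-0.15)(-0.45)] = 0.1175
  C_31 = (-0.15)(0.00) − (-0.35)(0.95) = 0.3325
  C_32 = −[(1.00)(0.00) − (-0.35)(-0.20)] = 0.0700
  C_33 = (1.00)(0.95) − (-0.15)(-0.20) = 0.9200
det(I−A) = Σ_j (I−A)_1j·C_1j = (1.00)(0.7600) + (-0.15)(0.1600) + (-0.35)(0.4375) = 0.582875
adj(I−A) = Cᵀ =
  [ 0.7600   0.1375   0.3325]
  [ 0.1600   0.6425   0.0700]
  [ 0.4375   0.1175   0.9200]
(I − A)⁻¹ = adj(I−A) / det(I−A) ≈
  [   1.3039     0.2359     0.5704]
  [   0.2745     1.1023     0.1201]
  [   0.7506     0.2016     1.5784]
Δx = (I − A)⁻¹ Δd with Δd having +40 in the Footwear component and 0 elsewhere.
So Δx_1 = L_13 · (+40), where L_13 = adj(I−A)_13 / det(I−A) = 0.3325 / 0.582875.
Δx_1 = 0.3325 × (+40) / 0.582875 = 13.30 / 0.582875 ≈ 22.82.

Δx_1 = 22.82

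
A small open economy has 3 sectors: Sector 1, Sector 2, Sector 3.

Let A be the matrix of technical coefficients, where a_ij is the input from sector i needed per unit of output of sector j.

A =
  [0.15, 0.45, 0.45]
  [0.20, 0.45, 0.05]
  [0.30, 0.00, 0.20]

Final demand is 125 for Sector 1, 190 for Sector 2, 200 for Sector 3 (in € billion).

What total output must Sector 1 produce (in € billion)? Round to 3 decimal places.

x_1 = 802.715

I − A =
  [   0.85    -0.45    -0.45]
  [  -0.20     0.55    -0.05]
  [  -0.30     0.00     0.80]
Cofactors of I−A, C_ij = (−1)^(i+j)·(minor ij) (rows/columns in the sector order above):
  C_11 = (0.55)(0.80) − (-0.05)(0.00) = 0.4400
  C_12 = −[(-0.20)(0.80) − (-0.05)(-0.30)] = 0.1750
  C_13 = (-0.20)(0.00) − (0.55)(-0.30) = 0.1650
  C_21 = −[(-0.45)(0.80) − (-0.45)(0.00)] = 0.3600
  C_22 = (0.85)(0.80) − (-0.45)(-0.30) = 0.5450
  C_23 = −[(0.85)(0.00) − (-0.45)(-0.30)] = 0.1350
  C_31 = (-0.45)(-0.05) − (-0.45)(0.55) = 0.2700
  C_32 = −[(0.85)(-0.05) − (-0.45)(-0.20)] = 0.1325
  C_33 = (0.85)(0.55) − (-0.45)(-0.20) = 0.3775
det(I−A) = Σ_j (I−A)_1j·C_1j = (0.85)(0.4400) + (-0.45)(0.1750) + (-0.45)(0.1650) = 0.2210
adj(I−A) = Cᵀ =
  [ 0.4400   0.3600   0.2700]
  [ 0.1750   0.5450   0.1325]
  [ 0.1650   0.1350   0.3775]
(I − A)⁻¹ = adj(I−A) / det(I−A) ≈
  [   1.9910     1.6290     1.2217]
  [   0.7919     2.4661     0.5995]
  [   0.7466     0.6109     1.7081]
x = (I − A)⁻¹ d = adj(I−A)·d / det(I−A), with det(I−A) = 0.2210:
  x_1 = (0.4400·125 + 0.3600·190 + 0.2700·200) / 0.2210 = 177.40 / 0.2210 ≈ 802.715
  x_2 = (0.1750·125 + 0.5450·190 + 0.1325·200) / 0.2210 = 151.925 / 0.2210 ≈ 687.443
  x_3 = (0.1650·125 + 0.1350·190 + 0.3775·200) / 0.2210 = 121.775 / 0.2210 ≈ 551.018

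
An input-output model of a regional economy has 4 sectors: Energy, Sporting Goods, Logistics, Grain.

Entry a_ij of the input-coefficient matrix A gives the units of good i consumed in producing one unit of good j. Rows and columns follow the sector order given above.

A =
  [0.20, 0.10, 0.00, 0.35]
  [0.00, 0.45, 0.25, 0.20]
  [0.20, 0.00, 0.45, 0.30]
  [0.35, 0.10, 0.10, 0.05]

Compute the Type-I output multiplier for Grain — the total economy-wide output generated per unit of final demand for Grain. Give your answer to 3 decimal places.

m_G = 4.751

I − A =
  [   0.80    -0.10     0.00    -0.35]
  [   0.00     0.55    -0.25    -0.20]
  [  -0.20     0.00     0.55    -0.30]
  [  -0.35    -0.10    -0.10     0.95]
Compute the cofactors C_ij = (−1)^(i+j)·(3×3 minor ij) of I−A; the adjugate is their transpose:
adj(I−A) = Cᵀ =
  [ 0.252375   0.068500   0.053750   0.124375]
  [ 0.116250   0.319625   0.175375   0.165500]
  [ 0.158250   0.060500   0.327625   0.174500]
  [ 0.121875   0.065250   0.072750   0.237000]
det(I−A) = Σ_j (I−A)_1j·C_1j = (0.80)(0.252375) + (-0.10)(0.116250) + (0.00)(0.158250) + (-0.35)(0.121875) = 0.14761875
(I − A)⁻¹ = adj(I−A) / det(I−A) ≈
  [   1.7096     0.4640     0.3641     0.8425]
  [   0.7875     2.1652     1.1880     1.1211]
  [   1.0720     0.4098     2.2194     1.1821]
  [   0.8256     0.4420     0.4928     1.6055]
The output multiplier for sector j is the column-j sum of the Leontief inverse (I − A)⁻¹ = adj(I−A) / det(I−A).
Column G of adj(I−A): (0.124375, 0.165500, 0.174500, 0.237000); det(I−A) = 0.14761875.
m_G = (0.124375 + 0.165500 + 0.174500 + 0.237000) / 0.14761875 = 0.701375 / 0.14761875 ≈ 4.751.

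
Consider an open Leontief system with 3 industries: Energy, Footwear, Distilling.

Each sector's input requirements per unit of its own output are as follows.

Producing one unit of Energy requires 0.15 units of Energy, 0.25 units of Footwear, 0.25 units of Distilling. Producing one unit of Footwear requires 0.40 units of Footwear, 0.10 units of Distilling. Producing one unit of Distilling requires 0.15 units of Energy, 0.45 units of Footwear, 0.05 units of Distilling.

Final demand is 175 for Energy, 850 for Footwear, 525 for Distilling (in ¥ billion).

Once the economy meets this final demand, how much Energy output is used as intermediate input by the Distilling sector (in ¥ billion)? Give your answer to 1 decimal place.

I − A =
  [   0.85     0.00    -0.15]
  [  -0.25     0.60    -0.45]
  [  -0.25    -0.10     0.95]
Cofactors of I−A, C_ij = (−1)^(i+j)·(minor ij) (rows/columns in the sector order above):
  C_11 = (0.60)(0.95) − (-0.45)(-0.10) = 0.5250
  C_12 = −[(-0.25)(0.95) − (-0.45)(-0.25)] = 0.3500
  C_13 = (-0.25)(-0.10) − (0.60)(-0.25) = 0.1750
  C_21 = −[(0.00)(0.95) − (-0.15)(-0.10)] = 0.0150
  C_22 = (0.85)(0.95) − (-0.15)(-0.25) = 0.7700
  C_23 = −[(0.85)(-0.10) − (0.00)(-0.25)] = 0.0850
  C_31 = (0.00)(-0.45) − (-0.15)(0.60) = 0.0900
  C_32 = −[(0.85)(-0.45) − (-0.15)(-0.25)] = 0.4200
  C_33 = (0.85)(0.60) − (0.00)(-0.25) = 0.5100
det(I−A) = Σ_j (I−A)_1j·C_1j = (0.85)(0.5250) + (0.00)(0.3500) + (-0.15)(0.1750) = 0.4200
adj(I−A) = Cᵀ =
  [ 0.5250   0.0150   0.0900]
  [ 0.3500   0.7700   0.4200]
  [ 0.1750   0.0850   0.5100]
(I − A)⁻¹ = adj(I−A) / det(I−A) ≈
  [   1.2500     0.0357     0.2143]
  [   0.8333     1.8333     1.0000]
  [   0.4167     0.2024     1.2143]
First solve x = (I − A)⁻¹ d = adj(I−A)·d / det(I−A); in particular x_3 = (0.1750·175 + 0.0850·850 + 0.5100·525) / 0.4200 = 370.625 / 0.4200 ≈ 882.440.
Intermediate flow from 1 to 3: z_13 = a_13 · x_3 = 0.15 × 370.625 / 0.4200 = 55.59375 / 0.4200 ≈ 132.4.

z_13 = 132.4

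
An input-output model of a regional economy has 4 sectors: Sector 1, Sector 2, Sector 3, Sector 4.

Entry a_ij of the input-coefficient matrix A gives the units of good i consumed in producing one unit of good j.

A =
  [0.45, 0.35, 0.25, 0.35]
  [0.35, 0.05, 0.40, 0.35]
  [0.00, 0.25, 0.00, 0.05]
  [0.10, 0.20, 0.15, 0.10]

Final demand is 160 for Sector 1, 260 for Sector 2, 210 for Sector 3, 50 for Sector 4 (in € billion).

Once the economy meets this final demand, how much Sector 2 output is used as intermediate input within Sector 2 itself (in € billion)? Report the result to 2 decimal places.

I − A =
  [   0.55    -0.35    -0.25    -0.35]
  [  -0.35     0.95    -0.40    -0.35]
  [   0.00    -0.25     1.00    -0.05]
  [  -0.10    -0.20    -0.15     0.90]
Compute the cofactors C_ij = (−1)^(i+j)·(3×3 minor ij) of I−A; the adjugate is their transpose:
adj(I−A) = Cᵀ =
  [ 0.670750   0.454250   0.418500   0.460750]
  [ 0.349375   0.454625   0.318750   0.330375]
  [ 0.095750   0.122250   0.251500   0.098750]
  [ 0.168125   0.171875   0.159250   0.323125]
det(I−A) = Σ_j (I−A)_1j·C_1j = (0.55)(0.670750) + (-0.35)(0.349375) + (-0.25)(0.095750) + (-0.35)(0.168125) = 0.16385
(I − A)⁻¹ = adj(I−A) / det(I−A) ≈
  [   4.0937     2.7724     2.5542     2.8120]
  [   2.1323     2.7746     1.9454     2.0163]
  [   0.5844     0.7461     1.5349     0.6027]
  [   1.0261     1.0490     0.9719     1.9721]
First solve x = (I − A)⁻¹ d = adj(I−A)·d / det(I−A); in particular x_2 = (0.349375·160 + 0.454625·260 + 0.318750·210 + 0.330375·50) / 0.16385 = 257.55875 / 0.16385 ≈ 1571.9179.
Intermediate flow from 2 to 2: z_22 = a_22 · x_2 = 0.05 × 257.55875 / 0.16385 = 12.8779375 / 0.16385 ≈ 78.60.

z_22 = 78.60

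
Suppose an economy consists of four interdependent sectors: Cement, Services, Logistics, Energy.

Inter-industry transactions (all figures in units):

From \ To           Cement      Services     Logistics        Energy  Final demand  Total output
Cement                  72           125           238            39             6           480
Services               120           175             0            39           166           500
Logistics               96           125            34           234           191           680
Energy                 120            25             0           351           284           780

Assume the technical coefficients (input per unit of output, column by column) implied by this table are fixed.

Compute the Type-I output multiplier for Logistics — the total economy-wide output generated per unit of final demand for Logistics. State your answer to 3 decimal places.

m_L = 2.648

Technical coefficients a_ij = z_ij / X_j:
  a_CC = 72/480 = 0.15, a_SC = 120/480 = 0.25, a_LC = 96/480 = 0.20, a_EC = 120/480 = 0.25
  a_CS = 125/500 = 0.25, a_SS = 175/500 = 0.35, a_LS = 125/500 = 0.25, a_ES = 25/500 = 0.05
  a_CL = 238/680 = 0.35, a_SL = 0/680 = 0.00, a_LL = 34/680 = 0.05, a_EL = 0/680 = 0.00
  a_CE = 39/780 = 0.05, a_SE = 39/780 = 0.05, a_LE = 234/780 = 0.30, a_EE = 351/780 = 0.45
I − A =
  [   0.85    -0.25    -0.35    -0.05]
  [  -0.25     0.65     0.00    -0.05]
  [  -0.20    -0.25     0.95    -0.30]
  [  -0.25    -0.05     0.00     0.55]
Compute the cofactors C_ij = (−1)^(i+j)·(3×3 minor ij) of I−A; the adjugate is their transpose:
adj(I−A) = Cᵀ =
  [ 0.337250   0.186375   0.124250   0.115375]
  [ 0.142500   0.367500   0.052500   0.075000]
  [ 0.161000   0.173250   0.255500   0.169750]
  [ 0.166250   0.118125   0.061250   0.398125]
det(I−A) = Σ_j (I−A)_1j·C_1j = (0.85)(0.337250) + (-0.25)(0.142500) + (-0.35)(0.161000) + (-0.05)(0.166250) = 0.186375
(I − A)⁻¹ = adj(I−A) / det(I−A) ≈
  [   1.8095     1.0000     0.6667     0.6190]
  [   0.7646     1.9718     0.2817     0.4024]
  [   0.8638     0.9296     1.3709     0.9108]
  [   0.8920     0.6338     0.3286     2.1362]
The output multiplier for sector j is the column-j sum of the Leontief inverse (I − A)⁻¹ = adj(I−A) / det(I−A).
Column L of adj(I−A): (0.124250, 0.052500, 0.255500, 0.061250); det(I−A) = 0.186375.
m_L = (0.124250 + 0.052500 + 0.255500 + 0.061250) / 0.186375 = 0.4935 / 0.186375 ≈ 2.648.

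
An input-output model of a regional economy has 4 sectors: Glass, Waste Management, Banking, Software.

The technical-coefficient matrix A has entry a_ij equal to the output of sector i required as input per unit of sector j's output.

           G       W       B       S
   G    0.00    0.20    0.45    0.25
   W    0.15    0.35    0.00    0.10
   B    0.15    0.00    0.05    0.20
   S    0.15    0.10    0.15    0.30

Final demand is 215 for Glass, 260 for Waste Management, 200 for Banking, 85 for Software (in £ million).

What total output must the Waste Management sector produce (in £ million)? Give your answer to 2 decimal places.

I − A =
  [   1.00    -0.20    -0.45    -0.25]
  [  -0.15     0.65     0.00    -0.10]
  [  -0.15     0.00     0.95    -0.20]
  [  -0.15    -0.10    -0.15     0.70]
Compute the cofactors C_ij = (−1)^(i+j)·(3×3 minor ij) of I−A; the adjugate is their transpose:
adj(I−A) = Cᵀ =
  [ 0.403250   0.159750   0.227625   0.231875]
  [ 0.111750   0.533000   0.074625   0.137375]
  [ 0.089250   0.050750   0.392875   0.151375]
  [ 0.121500   0.121250   0.143625   0.545125]
det(I−A) = Σ_j (I−A)_1j·C_1j = (1.00)(0.403250) + (-0.20)(0.111750) + (-0.45)(0.089250) + (-0.25)(0.121500) = 0.3103625
(I − A)⁻¹ = adj(I−A) / det(I−A) ≈
  [   1.2993     0.5147     0.7334     0.7471]
  [   0.3601     1.7173     0.2404     0.4426]
  [   0.2876     0.1635     1.2659     0.4877]
  [   0.3915     0.3907     0.4628     1.7564]
x = (I − A)⁻¹ d = adj(I−A)·d / det(I−A), with det(I−A) = 0.3103625:
  x_G = (0.403250·215 + 0.159750·260 + 0.227625·200 + 0.231875·85) / 0.3103625 = 193.468125 / 0.3103625 ≈ 623.36
  x_W = (0.111750·215 + 0.533000·260 + 0.074625·200 + 0.137375·85) / 0.3103625 = 189.208125 / 0.3103625 ≈ 609.64
  x_B = (0.089250·215 + 0.050750·260 + 0.392875·200 + 0.151375·85) / 0.3103625 = 123.825625 / 0.3103625 ≈ 398.97
  x_S = (0.121500·215 + 0.121250·260 + 0.143625·200 + 0.545125·85) / 0.3103625 = 132.708125 / 0.3103625 ≈ 427.59

x_W = 609.64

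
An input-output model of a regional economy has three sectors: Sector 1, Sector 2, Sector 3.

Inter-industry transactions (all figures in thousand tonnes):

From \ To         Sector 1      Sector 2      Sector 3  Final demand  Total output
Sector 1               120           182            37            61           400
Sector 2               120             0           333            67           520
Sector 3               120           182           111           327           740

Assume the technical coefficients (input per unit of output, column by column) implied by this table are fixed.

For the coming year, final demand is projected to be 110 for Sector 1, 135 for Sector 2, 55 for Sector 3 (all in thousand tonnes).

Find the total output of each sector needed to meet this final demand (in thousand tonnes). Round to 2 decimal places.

x_1 = 396.68, x_2 = 424.85, x_3 = 379.65

Technical coefficients a_ij = z_ij / X_j:
  a_11 = 120/400 = 0.30, a_21 = 120/400 = 0.30, a_31 = 120/400 = 0.30
  a_12 = 182/520 = 0.35, a_22 = 0/520 = 0.00, a_32 = 182/520 = 0.35
  a_13 = 37/740 = 0.05, a_23 = 333/740 = 0.45, a_33 = 111/740 = 0.15
I − A =
  [   0.70    -0.35    -0.05]
  [  -0.30     1.00    -0.45]
  [  -0.30    -0.35     0.85]
Cofactors of I−A, C_ij = (−1)^(i+j)·(minor ij) (rows/columns in the sector order above):
  C_11 = (1.00)(0.85) − (-0.45)(-0.35) = 0.6925
  C_12 = −[(-0.30)(0.85) − (-0.45)(-0.30)] = 0.3900
  C_13 = (-0.30)(-0.35) − (1.00)(-0.30) = 0.4050
  C_21 = −[(-0.35)(0.85) − (-0.05)(-0.35)] = 0.3150
  C_22 = (0.70)(0.85) − (-0.05)(-0.30) = 0.5800
  C_23 = −[(0.70)(-0.35) − (-0.35)(-0.30)] = 0.3500
  C_31 = (-0.35)(-0.45) − (-0.05)(1.00) = 0.2075
  C_32 = −[(0.70)(-0.45) − (-0.05)(-0.30)] = 0.3300
  C_33 = (0.70)(1.00) − (-0.35)(-0.30) = 0.5950
det(I−A) = Σ_j (I−A)_1j·C_1j = (0.70)(0.6925) + (-0.35)(0.3900) + (-0.05)(0.4050) = 0.3280
adj(I−A) = Cᵀ =
  [ 0.6925   0.3150   0.2075]
  [ 0.3900   0.5800   0.3300]
  [ 0.4050   0.3500   0.5950]
(I − A)⁻¹ = adj(I−A) / det(I−A) ≈
  [   2.1113     0.9604     0.6326]
  [   1.1890     1.7683     1.0061]
  [   1.2348     1.0671     1.8140]
x = (I − A)⁻¹ d = adj(I−A)·d / det(I−A), with det(I−A) = 0.3280:
  x_1 = (0.6925·110 + 0.3150·135 + 0.2075·55) / 0.3280 = 130.1125 / 0.3280 ≈ 396.68
  x_2 = (0.3900·110 + 0.5800·135 + 0.3300·55) / 0.3280 = 139.35 / 0.3280 ≈ 424.85
  x_3 = (0.4050·110 + 0.3500·135 + 0.5950·55) / 0.3280 = 124.525 / 0.3280 ≈ 379.65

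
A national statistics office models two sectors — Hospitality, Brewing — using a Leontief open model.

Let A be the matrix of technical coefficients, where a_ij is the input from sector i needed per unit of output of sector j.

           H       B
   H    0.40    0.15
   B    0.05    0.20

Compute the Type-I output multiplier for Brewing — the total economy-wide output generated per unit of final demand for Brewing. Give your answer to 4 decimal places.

I − A =
  [   0.60    -0.15]
  [  -0.05     0.80]
det(I−A) = (0.60)(0.80) − (-0.15)(-0.05) = 0.4725
adj(I−A) = [[0.80, 0.15], [0.05, 0.60]]
(I − A)⁻¹ = adj(I−A) / det(I−A) ≈
  [   1.69312     0.31746]
  [   0.10582     1.26984]
The output multiplier for sector j is the column-j sum of the Leontief inverse (I − A)⁻¹ = adj(I−A) / det(I−A).
Column B of adj(I−A): (0.15, 0.60); det(I−A) = 0.4725.
m_B = (0.15 + 0.60) / 0.4725 = 0.75 / 0.4725 ≈ 1.5873.

m_B = 1.5873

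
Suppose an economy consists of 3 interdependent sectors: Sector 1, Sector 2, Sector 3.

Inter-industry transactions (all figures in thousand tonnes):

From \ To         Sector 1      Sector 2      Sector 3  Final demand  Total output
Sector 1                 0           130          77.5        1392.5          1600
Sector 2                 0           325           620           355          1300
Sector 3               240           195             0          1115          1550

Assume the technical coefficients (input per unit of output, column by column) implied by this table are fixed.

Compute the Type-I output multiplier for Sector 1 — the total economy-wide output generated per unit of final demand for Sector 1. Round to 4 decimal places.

m_1 = 1.2714

Technical coefficients a_ij = z_ij / X_j:
  a_11 = 0/1600 = 0.00, a_21 = 0/1600 = 0.00, a_31 = 240/1600 = 0.15
  a_12 = 130/1300 = 0.10, a_22 = 325/1300 = 0.25, a_32 = 195/1300 = 0.15
  a_13 = 77.5/1550 = 0.05, a_23 = 620/1550 = 0.40, a_33 = 0/1550 = 0.00
I − A =
  [   1.00    -0.10    -0.05]
  [   0.00     0.75    -0.40]
  [  -0.15    -0.15     1.00]
Cofactors of I−A, C_ij = (−1)^(i+j)·(minor ij) (rows/columns in the sector order above):
  C_11 = (0.75)(1.00) − (-0.40)(-0.15) = 0.6900
  C_12 = −[(0.00)(1.00) − (-0.40)(-0.15)] = 0.0600
  C_13 = (0.00)(-0.15) − (0.75)(-0.15) = 0.1125
  C_21 = −[(-0.10)(1.00) − (-0.05)(-0.15)] = 0.1075
  C_22 = (1.00)(1.00) − (-0.05)(-0.15) = 0.9925
  C_23 = −[(1.00)(-0.15) − (-0.10)(-0.15)] = 0.1650
  C_31 = (-0.10)(-0.40) − (-0.05)(0.75) = 0.0775
  C_32 = −[(1.00)(-0.40) − (-0.05)(0.00)] = 0.4000
  C_33 = (1.00)(0.75) − (-0.10)(0.00) = 0.7500
det(I−A) = Σ_j (I−A)_1j·C_1j = (1.00)(0.6900) + (-0.10)(0.0600) + (-0.05)(0.1125) = 0.678375
adj(I−A) = Cᵀ =
  [ 0.6900   0.1075   0.0775]
  [ 0.0600   0.9925   0.4000]
  [ 0.1125   0.1650   0.7500]
(I − A)⁻¹ = adj(I−A) / det(I−A) ≈
  [   1.01714     0.15847     0.11424]
  [   0.08845     1.46306     0.58964]
  [   0.16584     0.24323     1.10558]
The output multiplier for sector j is the column-j sum of the Leontief inverse (I − A)⁻¹ = adj(I−A) / det(I−A).
Column 1 of adj(I−A): (0.6900, 0.0600, 0.1125); det(I−A) = 0.678375.
m_1 = (0.6900 + 0.0600 + 0.1125) / 0.678375 = 0.8625 / 0.678375 ≈ 1.2714.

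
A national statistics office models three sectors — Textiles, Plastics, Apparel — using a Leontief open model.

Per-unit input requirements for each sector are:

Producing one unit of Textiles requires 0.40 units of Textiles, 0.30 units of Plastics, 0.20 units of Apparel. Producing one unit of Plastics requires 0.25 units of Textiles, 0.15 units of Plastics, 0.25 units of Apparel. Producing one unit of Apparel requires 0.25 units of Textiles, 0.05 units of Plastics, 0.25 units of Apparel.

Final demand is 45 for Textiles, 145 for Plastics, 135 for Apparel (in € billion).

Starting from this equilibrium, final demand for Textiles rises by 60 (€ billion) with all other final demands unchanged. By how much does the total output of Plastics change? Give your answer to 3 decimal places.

I − A =
  [   0.60    -0.25    -0.25]
  [  -0.30     0.85    -0.05]
  [  -0.20    -0.25     0.75]
Cofactors of I−A, C_ij = (−1)^(i+j)·(minor ij) (rows/columns in the sector order above):
  C_11 = (0.85)(0.75) − (-0.05)(-0.25) = 0.6250
  C_12 = −[(-0.30)(0.75) − (-0.05)(-0.20)] = 0.2350
  C_13 = (-0.30)(-0.25) − (0.85)(-0.20) = 0.2450
  C_21 = −[(-0.25)(0.75) − (-0.25)(-0.25)] = 0.2500
  C_22 = (0.60)(0.75) − (-0.25)(-0.20) = 0.4000
  C_23 = −[(0.60)(-0.25) − (-0.25)(-0.20)] = 0.2000
  C_31 = (-0.25)(-0.05) − (-0.25)(0.85) = 0.2250
  C_32 = −[(0.60)(-0.05) − (-0.25)(-0.30)] = 0.1050
  C_33 = (0.60)(0.85) − (-0.25)(-0.30) = 0.4350
det(I−A) = Σ_j (I−A)_1j·C_1j = (0.60)(0.6250) + (-0.25)(0.2350) + (-0.25)(0.2450) = 0.2550
adj(I−A) = Cᵀ =
  [ 0.6250   0.2500   0.2250]
  [ 0.2350   0.4000   0.1050]
  [ 0.2450   0.2000   0.4350]
(I − A)⁻¹ = adj(I−A) / det(I−A) ≈
  [   2.4510     0.9804     0.8824]
  [   0.9216     1.5686     0.4118]
  [   0.9608     0.7843     1.7059]
Δx = (I − A)⁻¹ Δd with Δd having +60 in the Textiles component and 0 elsewhere.
So Δx_P = L_PT · (+60), where L_PT = adj(I−A)_PT / det(I−A) = 0.2350 / 0.2550.
Δx_P = 0.2350 × (+60) / 0.2550 = 14.10 / 0.2550 ≈ 55.294.

Δx_P = 55.294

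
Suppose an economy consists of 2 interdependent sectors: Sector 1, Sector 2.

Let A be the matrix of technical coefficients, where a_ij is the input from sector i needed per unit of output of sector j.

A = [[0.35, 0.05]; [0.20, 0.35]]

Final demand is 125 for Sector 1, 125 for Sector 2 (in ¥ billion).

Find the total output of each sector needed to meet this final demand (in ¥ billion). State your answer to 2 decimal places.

I − A =
  [   0.65    -0.05]
  [  -0.20     0.65]
det(I−A) = (0.65)(0.65) − (-0.05)(-0.20) = 0.4125
adj(I−A) = [[0.65, 0.05], [0.20, 0.65]]
(I − A)⁻¹ = adj(I−A) / det(I−A) ≈
  [   1.5758     0.1212]
  [   0.4848     1.5758]
x = (I − A)⁻¹ d = adj(I−A)·d / det(I−A), with det(I−A) = 0.4125:
  x_1 = (0.65·125 + 0.05·125) / 0.4125 = 87.50 / 0.4125 ≈ 212.12
  x_2 = (0.20·125 + 0.65·125) / 0.4125 = 106.25 / 0.4125 ≈ 257.58

x_1 = 212.12, x_2 = 257.58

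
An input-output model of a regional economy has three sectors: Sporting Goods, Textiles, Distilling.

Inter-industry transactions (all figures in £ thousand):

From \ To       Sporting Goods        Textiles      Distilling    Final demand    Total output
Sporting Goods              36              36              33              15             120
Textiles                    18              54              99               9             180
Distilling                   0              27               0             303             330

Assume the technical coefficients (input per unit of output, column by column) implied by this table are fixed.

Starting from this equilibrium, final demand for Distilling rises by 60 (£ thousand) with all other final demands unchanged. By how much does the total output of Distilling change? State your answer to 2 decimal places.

Technical coefficients a_ij = z_ij / X_j:
  a_SS = 36/120 = 0.30, a_TS = 18/120 = 0.15, a_DS = 0/120 = 0.00
  a_ST = 36/180 = 0.20, a_TT = 54/180 = 0.30, a_DT = 27/180 = 0.15
  a_SD = 33/330 = 0.10, a_TD = 99/330 = 0.30, a_DD = 0/330 = 0.00
I − A =
  [   0.70    -0.20    -0.10]
  [  -0.15     0.70    -0.30]
  [   0.00    -0.15     1.00]
Cofactors of I−A, C_ij = (−1)^(i+j)·(minor ij) (rows/columns in the sector order above):
  C_11 = (0.70)(1.00) − (-0.30)(-0.15) = 0.6550
  C_12 = −[(-0.15)(1.00) − (-0.30)(0.00)] = 0.1500
  C_13 = (-0.15)(-0.15) − (0.70)(0.00) = 0.0225
  C_21 = −[(-0.20)(1.00) − (-0.10)(-0.15)] = 0.2150
  C_22 = (0.70)(1.00) − (-0.10)(0.00) = 0.7000
  C_23 = −[(0.70)(-0.15) − (-0.20)(0.00)] = 0.1050
  C_31 = (-0.20)(-0.30) − (-0.10)(0.70) = 0.1300
  C_32 = −[(0.70)(-0.30) − (-0.10)(-0.15)] = 0.2250
  C_33 = (0.70)(0.70) − (-0.20)(-0.15) = 0.4600
det(I−A) = Σ_j (I−A)_1j·C_1j = (0.70)(0.6550) + (-0.20)(0.1500) + (-0.10)(0.0225) = 0.42625
adj(I−A) = Cᵀ =
  [ 0.6550   0.2150   0.1300]
  [ 0.1500   0.7000   0.2250]
  [ 0.0225   0.1050   0.4600]
(I − A)⁻¹ = adj(I−A) / det(I−A) ≈
  [   1.5367     0.5044     0.3050]
  [   0.3519     1.6422     0.5279]
  [   0.0528     0.2463     1.0792]
Δx = (I − A)⁻¹ Δd with Δd having +60 in the Distilling component and 0 elsewhere.
So Δx_D = L_DD · (+60), where L_DD = adj(I−A)_DD / det(I−A) = 0.4600 / 0.42625.
Δx_D = 0.4600 × (+60) / 0.42625 = 27.60 / 0.42625 ≈ 64.75.

Δx_D = 64.75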